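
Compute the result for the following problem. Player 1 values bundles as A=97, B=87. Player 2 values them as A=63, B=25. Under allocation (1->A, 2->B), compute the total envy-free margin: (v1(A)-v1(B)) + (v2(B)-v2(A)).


Step 1: Player 1's margin = v1(A) - v1(B) = 97 - 87 = 10
Step 2: Player 2's margin = v2(B) - v2(A) = 25 - 63 = -38
Step 3: Total margin = 10 + -38 = -28

-28


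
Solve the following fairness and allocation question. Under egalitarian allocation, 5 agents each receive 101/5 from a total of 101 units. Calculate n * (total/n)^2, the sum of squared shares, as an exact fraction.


Step 1: Each agent's share = 101/5
Step 2: Square of each share = (101/5)^2 = 10201/25
Step 3: Sum of squares = 5 * 10201/25 = 10201/5

10201/5


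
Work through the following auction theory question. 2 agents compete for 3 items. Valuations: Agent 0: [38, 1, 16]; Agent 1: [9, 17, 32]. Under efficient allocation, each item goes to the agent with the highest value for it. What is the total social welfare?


Step 1: For each item, find the maximum value among all agents.
Step 2: Item 0 -> Agent 0 (value 38)
Step 3: Item 1 -> Agent 1 (value 17)
Step 4: Item 2 -> Agent 1 (value 32)
Step 5: Total welfare = 38 + 17 + 32 = 87

87


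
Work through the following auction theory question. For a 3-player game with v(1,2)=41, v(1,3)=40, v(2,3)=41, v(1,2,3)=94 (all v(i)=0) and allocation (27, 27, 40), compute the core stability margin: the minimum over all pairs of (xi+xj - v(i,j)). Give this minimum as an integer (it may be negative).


Step 1: Slack for coalition (1,2): x1+x2 - v12 = 54 - 41 = 13
Step 2: Slack for coalition (1,3): x1+x3 - v13 = 67 - 40 = 27
Step 3: Slack for coalition (2,3): x2+x3 - v23 = 67 - 41 = 26
Step 4: Minimum slack = min(13, 27, 26) = 13, attained by (1,2); no pair can gain by deviating, so the allocation is in the core

13


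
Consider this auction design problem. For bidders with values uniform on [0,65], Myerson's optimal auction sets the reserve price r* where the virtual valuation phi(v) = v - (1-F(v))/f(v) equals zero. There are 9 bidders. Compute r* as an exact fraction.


Step 1: For U[0,65], F(v) = v/65 and f(v) = 1/65
Step 2: phi(v) = v - (1 - v/65)/(1/65) = v - (65 - v) = 2v - 65
Step 3: Set phi(r*) = 0: 2r* - 65 = 0
Step 4: r* = 65/2 (the number of bidders n = 9 does not enter)

65/2


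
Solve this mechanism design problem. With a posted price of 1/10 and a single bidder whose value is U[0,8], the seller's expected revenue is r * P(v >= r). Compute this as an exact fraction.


Step 1: Posted price r = 1/10, value support [0,8]
Step 2: P(v >= r) = (8 - 1/10)/8 = 79/80
Step 3: Expected revenue = r * P(v >= r) = 1/10 * 79/80
Step 4: Revenue = 79/800

79/800


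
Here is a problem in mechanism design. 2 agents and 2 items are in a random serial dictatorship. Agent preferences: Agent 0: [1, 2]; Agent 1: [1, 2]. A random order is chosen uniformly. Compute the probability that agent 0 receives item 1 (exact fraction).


Step 1: Agent 0 wants item 1
Step 2: There are 2 possible orderings of agents
Step 3: In 1 orderings, agent 0 gets item 1
Step 4: Probability = 1/2

1/2


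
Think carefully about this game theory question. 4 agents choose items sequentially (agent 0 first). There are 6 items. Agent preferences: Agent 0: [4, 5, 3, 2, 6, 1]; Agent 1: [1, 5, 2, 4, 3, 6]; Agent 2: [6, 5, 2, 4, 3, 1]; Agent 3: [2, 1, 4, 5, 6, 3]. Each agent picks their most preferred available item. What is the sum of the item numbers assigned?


Step 1: Agent 0 picks item 4
Step 2: Agent 1 picks item 1
Step 3: Agent 2 picks item 6
Step 4: Agent 3 picks item 2
Step 5: Sum = 4 + 1 + 6 + 2 = 13

13


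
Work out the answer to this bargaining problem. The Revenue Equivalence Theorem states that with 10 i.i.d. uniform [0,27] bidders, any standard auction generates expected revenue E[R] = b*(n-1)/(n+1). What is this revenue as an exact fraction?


Step 1: By Revenue Equivalence, expected revenue = b*(n-1)/(n+1)
Step 2: Substituting n = 10, b = 27
Step 3: Revenue = 27*(10-1)/(10+1) = 27*9/11
Step 4: Revenue = 243/11

243/11


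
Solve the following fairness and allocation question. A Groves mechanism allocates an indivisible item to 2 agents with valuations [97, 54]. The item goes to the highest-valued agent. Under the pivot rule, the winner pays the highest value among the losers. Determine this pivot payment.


Step 1: The efficient winner is agent 0 with value 97
Step 2: Other agents' values: [54]
Step 3: Pivot payment = max(others) = 54
Step 4: The winner pays 54

54


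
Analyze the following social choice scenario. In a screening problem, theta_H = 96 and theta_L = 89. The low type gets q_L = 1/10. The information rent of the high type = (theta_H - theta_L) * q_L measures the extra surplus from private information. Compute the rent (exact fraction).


Step 1: theta_H - theta_L = 96 - 89 = 7
Step 2: Information rent = (theta_H - theta_L) * q_L
Step 3: = 7 * 1/10
Step 4: = 7/10

7/10


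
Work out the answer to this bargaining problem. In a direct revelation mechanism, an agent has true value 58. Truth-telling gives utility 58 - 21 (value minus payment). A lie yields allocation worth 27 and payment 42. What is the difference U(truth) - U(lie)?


Step 1: U(truth) = value - payment = 58 - 21 = 37
Step 2: U(lie) = allocation - payment = 27 - 42 = -15
Step 3: IC gap = 37 - (-15) = 52

52


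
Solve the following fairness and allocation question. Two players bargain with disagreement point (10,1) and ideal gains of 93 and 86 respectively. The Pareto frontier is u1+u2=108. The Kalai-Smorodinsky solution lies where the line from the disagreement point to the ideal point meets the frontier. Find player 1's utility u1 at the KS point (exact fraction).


Step 1: At the KS point, (u1-d1)/r1 = (u2-d2)/r2 = t and u1+u2 = 108
Step 2: u1 = d1 + r1*t and u2 = d2 + r2*t, so (d1 + r1*t) + (d2 + r2*t) = 108
Step 3: t = (108 - 10 - 1)/(93 + 86) = 97/179
Step 4: u1 = d1 + r1*t = 10 + 93 * 97/179 = 10811/179
Step 5: (Check: u2 = d2 + r2*t = 8521/179; u1+u2 = 10811/179 + 8521/179 = 108, on the frontier.)

10811/179


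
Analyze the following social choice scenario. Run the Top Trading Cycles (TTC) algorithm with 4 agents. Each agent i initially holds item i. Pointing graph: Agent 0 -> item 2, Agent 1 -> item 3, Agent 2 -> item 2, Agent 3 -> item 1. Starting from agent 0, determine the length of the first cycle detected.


Step 1: Trace the pointer graph from agent 0: 0 -> 2 -> 2
Step 2: A cycle is detected when we revisit agent 2
Step 3: The cycle is: 2 -> 2
Step 4: Cycle length = 1

1


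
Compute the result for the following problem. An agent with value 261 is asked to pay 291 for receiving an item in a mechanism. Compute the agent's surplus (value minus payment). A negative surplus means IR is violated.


Step 1: Surplus = value - payment = 261 - 291 = -30
Step 2: IR is violated (surplus < 0)

-30


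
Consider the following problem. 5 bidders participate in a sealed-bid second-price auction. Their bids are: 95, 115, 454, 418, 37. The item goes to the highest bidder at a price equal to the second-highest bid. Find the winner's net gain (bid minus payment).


Step 1: Sort bids in descending order: 454, 418, 115, 95, 37
Step 2: The winning bid is the highest: 454
Step 3: The payment equals the second-highest bid: 418
Step 4: Surplus = winner's bid - payment = 454 - 418 = 36

36


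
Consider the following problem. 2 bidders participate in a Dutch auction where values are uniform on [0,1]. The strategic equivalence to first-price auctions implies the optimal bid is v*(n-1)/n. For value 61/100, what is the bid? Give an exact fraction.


Step 1: Dutch auctions are strategically equivalent to first-price auctions
Step 2: The equilibrium bid is b(v) = v*(n-1)/n
Step 3: b = 61/100 * 1/2
Step 4: b = 61/200

61/200


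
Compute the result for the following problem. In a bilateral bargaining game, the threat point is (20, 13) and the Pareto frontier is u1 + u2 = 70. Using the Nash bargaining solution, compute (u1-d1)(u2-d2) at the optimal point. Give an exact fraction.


Step 1: The Nash solution splits surplus symmetrically above the disagreement point
Step 2: u1 = (total + d1 - d2)/2 = (70 + 20 - 13)/2 = 77/2
Step 3: u2 = (total - d1 + d2)/2 = (70 - 20 + 13)/2 = 63/2
Step 4: Nash product = (77/2 - 20) * (63/2 - 13)
Step 5: = 37/2 * 37/2 = 1369/4

1369/4


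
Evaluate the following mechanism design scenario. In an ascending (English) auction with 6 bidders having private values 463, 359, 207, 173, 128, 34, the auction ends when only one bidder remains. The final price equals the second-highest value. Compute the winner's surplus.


Step 1: Identify the highest value: 463
Step 2: Identify the second-highest value: 359
Step 3: The final price = second-highest value = 359
Step 4: Surplus = 463 - 359 = 104

104


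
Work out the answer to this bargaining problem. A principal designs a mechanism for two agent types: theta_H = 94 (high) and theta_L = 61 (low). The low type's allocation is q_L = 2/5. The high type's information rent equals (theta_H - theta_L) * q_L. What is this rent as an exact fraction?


Step 1: theta_H - theta_L = 94 - 61 = 33
Step 2: Information rent = (theta_H - theta_L) * q_L
Step 3: = 33 * 2/5
Step 4: = 66/5

66/5


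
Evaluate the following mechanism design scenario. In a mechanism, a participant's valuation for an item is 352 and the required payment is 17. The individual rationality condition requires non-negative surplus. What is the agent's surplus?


Step 1: Surplus = value - payment = 352 - 17 = 335
Step 2: IR is satisfied (surplus >= 0)

335


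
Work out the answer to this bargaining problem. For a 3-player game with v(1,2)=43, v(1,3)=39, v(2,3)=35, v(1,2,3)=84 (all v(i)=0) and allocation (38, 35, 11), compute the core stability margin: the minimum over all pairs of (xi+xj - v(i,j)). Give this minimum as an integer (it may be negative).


Step 1: Slack for coalition (1,2): x1+x2 - v12 = 73 - 43 = 30
Step 2: Slack for coalition (1,3): x1+x3 - v13 = 49 - 39 = 10
Step 3: Slack for coalition (2,3): x2+x3 - v23 = 46 - 35 = 11
Step 4: Minimum slack = min(30, 10, 11) = 10, attained by (1,3); no pair can gain by deviating, so the allocation is in the core

10


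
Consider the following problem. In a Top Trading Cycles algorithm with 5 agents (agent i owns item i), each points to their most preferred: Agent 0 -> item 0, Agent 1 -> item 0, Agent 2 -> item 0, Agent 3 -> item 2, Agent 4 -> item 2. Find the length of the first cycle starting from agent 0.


Step 1: Trace the pointer graph from agent 0: 0 -> 0
Step 2: A cycle is detected when we revisit agent 0
Step 3: The cycle is: 0 -> 0
Step 4: Cycle length = 1

1


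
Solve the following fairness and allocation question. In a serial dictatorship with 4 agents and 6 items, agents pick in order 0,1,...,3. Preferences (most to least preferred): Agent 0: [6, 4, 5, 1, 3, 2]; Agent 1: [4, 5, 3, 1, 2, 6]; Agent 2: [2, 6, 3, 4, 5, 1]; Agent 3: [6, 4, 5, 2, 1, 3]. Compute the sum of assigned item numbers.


Step 1: Agent 0 picks item 6
Step 2: Agent 1 picks item 4
Step 3: Agent 2 picks item 2
Step 4: Agent 3 picks item 5
Step 5: Sum = 6 + 4 + 2 + 5 = 17

17


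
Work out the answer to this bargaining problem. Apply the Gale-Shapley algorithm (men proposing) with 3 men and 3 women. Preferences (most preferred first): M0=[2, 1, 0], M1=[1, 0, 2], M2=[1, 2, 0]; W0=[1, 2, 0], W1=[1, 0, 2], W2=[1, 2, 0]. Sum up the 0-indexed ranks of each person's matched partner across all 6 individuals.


Step 1: Run Gale-Shapley (men propose, women hold best offer):
  M0 proposes to W2; she accepts
  M1 proposes to W1; she accepts
  M2 proposes to W1; rejected
  M2 proposes to W2; she switches from M0
  M0 proposes to W1; rejected
  M0 proposes to W0; she accepts
Step 2: Final matching: W0-M0, W1-M1, W2-M2
Step 3: 0-indexed ranks (man's rank of his match, then woman's): 2 + 2 + 0 + 0 + 1 + 1
Step 4: Total rank sum = 6

6


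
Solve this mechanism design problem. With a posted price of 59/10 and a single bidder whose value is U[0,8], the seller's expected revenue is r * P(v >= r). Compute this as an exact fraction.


Step 1: Posted price r = 59/10, value support [0,8]
Step 2: P(v >= r) = (8 - 59/10)/8 = 21/80
Step 3: Expected revenue = r * P(v >= r) = 59/10 * 21/80
Step 4: Revenue = 1239/800

1239/800


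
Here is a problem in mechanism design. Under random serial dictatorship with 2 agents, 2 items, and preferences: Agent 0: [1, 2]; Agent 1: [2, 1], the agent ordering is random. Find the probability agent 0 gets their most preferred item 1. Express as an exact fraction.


Step 1: Agent 0 wants item 1
Step 2: There are 2 possible orderings of agents
Step 3: In 2 orderings, agent 0 gets item 1
Step 4: Probability = 2/2 = 1

1


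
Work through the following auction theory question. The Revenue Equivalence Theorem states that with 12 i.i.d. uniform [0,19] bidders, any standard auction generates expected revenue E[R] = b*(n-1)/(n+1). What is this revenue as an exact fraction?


Step 1: By Revenue Equivalence, expected revenue = b*(n-1)/(n+1)
Step 2: Substituting n = 12, b = 19
Step 3: Revenue = 19*(12-1)/(12+1) = 19*11/13
Step 4: Revenue = 209/13

209/13


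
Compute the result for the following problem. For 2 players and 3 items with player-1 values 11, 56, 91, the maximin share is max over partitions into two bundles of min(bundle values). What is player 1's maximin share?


Step 1: Item values = 11, 56, 91
Step 2: Enumerate all 2-bundle partitions and take the smaller bundle:
  Partition 1: {11} vs {56,91} -> bundles 11, 147; min = 11
  Partition 2: {56} vs {11,91} -> bundles 56, 102; min = 56
  Partition 3: {91} vs {11,56} -> bundles 91, 67; min = 67
Step 3: MMS = max(11, 56, 67) = 67

67


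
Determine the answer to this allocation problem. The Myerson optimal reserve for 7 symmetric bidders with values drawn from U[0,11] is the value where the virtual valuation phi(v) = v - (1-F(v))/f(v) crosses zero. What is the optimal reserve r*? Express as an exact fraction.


Step 1: For U[0,11], F(v) = v/11 and f(v) = 1/11
Step 2: phi(v) = v - (1 - v/11)/(1/11) = v - (11 - v) = 2v - 11
Step 3: Set phi(r*) = 0: 2r* - 11 = 0
Step 4: r* = 11/2 (the number of bidders n = 7 does not enter)

11/2


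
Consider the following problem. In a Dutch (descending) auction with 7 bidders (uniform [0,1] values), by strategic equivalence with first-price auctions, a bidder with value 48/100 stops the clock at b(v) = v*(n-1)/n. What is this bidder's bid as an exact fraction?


Step 1: Dutch auctions are strategically equivalent to first-price auctions
Step 2: The equilibrium bid is b(v) = v*(n-1)/n
Step 3: b = 12/25 * 6/7
Step 4: b = 72/175

72/175


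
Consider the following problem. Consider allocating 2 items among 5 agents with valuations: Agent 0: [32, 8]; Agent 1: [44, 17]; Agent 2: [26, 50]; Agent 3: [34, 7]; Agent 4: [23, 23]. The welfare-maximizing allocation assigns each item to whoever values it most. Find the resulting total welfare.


Step 1: For each item, find the maximum value among all agents.
Step 2: Item 0 -> Agent 1 (value 44)
Step 3: Item 1 -> Agent 2 (value 50)
Step 4: Total welfare = 44 + 50 = 94

94


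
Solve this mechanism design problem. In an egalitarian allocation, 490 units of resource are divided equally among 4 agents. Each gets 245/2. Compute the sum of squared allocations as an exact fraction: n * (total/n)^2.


Step 1: Each agent's share = 490/4 = 245/2
Step 2: Square of each share = (245/2)^2 = 60025/4
Step 3: Sum of squares = 4 * 60025/4 = 60025

60025


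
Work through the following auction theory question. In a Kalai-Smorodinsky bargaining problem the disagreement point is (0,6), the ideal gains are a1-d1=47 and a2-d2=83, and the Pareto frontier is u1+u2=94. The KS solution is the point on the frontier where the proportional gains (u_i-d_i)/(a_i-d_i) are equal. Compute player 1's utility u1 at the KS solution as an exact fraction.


Step 1: At the KS point, (u1-d1)/r1 = (u2-d2)/r2 = t and u1+u2 = 94
Step 2: u1 = d1 + r1*t and u2 = d2 + r2*t, so (d1 + r1*t) + (d2 + r2*t) = 94
Step 3: t = (94 - 0 - 6)/(47 + 83) = 88/130 = 44/65
Step 4: u1 = d1 + r1*t = 0 + 47 * 44/65 = 2068/65
Step 5: (Check: u2 = d2 + r2*t = 4042/65; u1+u2 = 2068/65 + 4042/65 = 94, on the frontier.)

2068/65


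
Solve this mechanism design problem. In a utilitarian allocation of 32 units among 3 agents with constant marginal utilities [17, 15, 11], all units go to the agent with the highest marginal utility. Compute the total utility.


Step 1: The marginal utilities are [17, 15, 11]
Step 2: The highest marginal utility is 17
Step 3: All 32 units go to that agent
Step 4: Total utility = 17 * 32 = 544

544


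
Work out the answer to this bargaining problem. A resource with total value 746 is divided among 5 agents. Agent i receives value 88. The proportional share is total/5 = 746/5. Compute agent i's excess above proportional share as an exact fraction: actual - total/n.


Step 1: Proportional share = 746/5
Step 2: Agent's actual allocation = 88
Step 3: Excess = 88 - 746/5 = -306/5

-306/5


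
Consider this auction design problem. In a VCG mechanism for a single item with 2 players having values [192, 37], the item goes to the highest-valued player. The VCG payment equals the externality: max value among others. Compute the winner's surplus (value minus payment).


Step 1: The winner is the agent with the highest value: agent 0 with value 192
Step 2: Values of other agents: [37]
Step 3: VCG payment = max of others' values = 37
Step 4: Surplus = 192 - 37 = 155

155


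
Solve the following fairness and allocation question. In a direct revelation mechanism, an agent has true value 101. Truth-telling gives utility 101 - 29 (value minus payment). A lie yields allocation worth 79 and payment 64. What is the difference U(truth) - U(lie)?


Step 1: U(truth) = value - payment = 101 - 29 = 72
Step 2: U(lie) = allocation - payment = 79 - 64 = 15
Step 3: IC gap = 72 - 15 = 57

57


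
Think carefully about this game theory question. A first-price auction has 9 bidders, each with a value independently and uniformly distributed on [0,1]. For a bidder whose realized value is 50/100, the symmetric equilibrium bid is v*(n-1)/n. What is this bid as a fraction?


Step 1: The symmetric BNE bidding function is b(v) = v * (n-1) / n
Step 2: Substitute v = 1/2 and n = 9
Step 3: b = 1/2 * 8/9
Step 4: b = 4/9

4/9


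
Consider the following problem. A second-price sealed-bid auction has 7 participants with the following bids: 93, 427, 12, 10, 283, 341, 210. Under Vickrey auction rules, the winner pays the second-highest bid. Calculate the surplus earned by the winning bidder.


Step 1: Sort bids in descending order: 427, 341, 283, 210, 93, 12, 10
Step 2: The winning bid is the highest: 427
Step 3: The payment equals the second-highest bid: 341
Step 4: Surplus = winner's bid - payment = 427 - 341 = 86

86


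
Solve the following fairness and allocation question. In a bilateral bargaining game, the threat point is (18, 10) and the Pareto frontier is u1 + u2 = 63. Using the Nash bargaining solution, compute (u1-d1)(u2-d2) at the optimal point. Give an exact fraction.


Step 1: The Nash solution splits surplus symmetrically above the disagreement point
Step 2: u1 = (total + d1 - d2)/2 = (63 + 18 - 10)/2 = 71/2
Step 3: u2 = (total - d1 + d2)/2 = (63 - 18 + 10)/2 = 55/2
Step 4: Nash product = (71/2 - 18) * (55/2 - 10)
Step 5: = 35/2 * 35/2 = 1225/4

1225/4


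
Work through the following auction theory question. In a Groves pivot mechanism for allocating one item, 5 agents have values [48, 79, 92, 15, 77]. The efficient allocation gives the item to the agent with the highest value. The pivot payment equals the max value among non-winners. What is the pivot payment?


Step 1: The efficient winner is agent 2 with value 92
Step 2: Other agents' values: [48, 79, 15, 77]
Step 3: Pivot payment = max(others) = 79
Step 4: The winner pays 79

79


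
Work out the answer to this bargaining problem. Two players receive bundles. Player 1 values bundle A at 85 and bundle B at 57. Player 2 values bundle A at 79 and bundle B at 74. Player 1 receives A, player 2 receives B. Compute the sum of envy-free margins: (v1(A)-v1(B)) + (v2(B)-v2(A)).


Step 1: Player 1's margin = v1(A) - v1(B) = 85 - 57 = 28
Step 2: Player 2's margin = v2(B) - v2(A) = 74 - 79 = -5
Step 3: Total margin = 28 + -5 = 23

23


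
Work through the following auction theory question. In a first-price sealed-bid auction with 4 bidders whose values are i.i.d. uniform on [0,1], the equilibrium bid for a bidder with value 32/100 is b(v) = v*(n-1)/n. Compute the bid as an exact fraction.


Step 1: The symmetric BNE bidding function is b(v) = v * (n-1) / n
Step 2: Substitute v = 8/25 and n = 4
Step 3: b = 8/25 * 3/4
Step 4: b = 6/25

6/25


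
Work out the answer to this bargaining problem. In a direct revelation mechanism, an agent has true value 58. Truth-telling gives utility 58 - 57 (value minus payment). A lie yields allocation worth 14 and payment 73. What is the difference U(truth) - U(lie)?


Step 1: U(truth) = value - payment = 58 - 57 = 1
Step 2: U(lie) = allocation - payment = 14 - 73 = -59
Step 3: IC gap = 1 - (-59) = 60

60


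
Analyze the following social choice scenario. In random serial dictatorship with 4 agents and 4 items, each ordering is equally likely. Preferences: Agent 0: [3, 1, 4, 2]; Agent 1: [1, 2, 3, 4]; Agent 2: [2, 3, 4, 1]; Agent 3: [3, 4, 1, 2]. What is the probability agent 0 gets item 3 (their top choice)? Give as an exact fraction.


Step 1: Agent 0 wants item 3
Step 2: There are 24 possible orderings of agents
Step 3: In 12 orderings, agent 0 gets item 3
Step 4: Probability = 12/24 = 1/2

1/2


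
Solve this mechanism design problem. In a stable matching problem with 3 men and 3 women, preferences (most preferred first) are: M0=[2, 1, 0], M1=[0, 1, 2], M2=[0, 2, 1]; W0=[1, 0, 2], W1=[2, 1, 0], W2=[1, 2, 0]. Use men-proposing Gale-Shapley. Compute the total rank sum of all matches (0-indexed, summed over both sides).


Step 1: Run Gale-Shapley (men propose, women hold best offer):
  M0 proposes to W2; she accepts
  M1 proposes to W0; she accepts
  M2 proposes to W0; rejected
  M2 proposes to W2; she switches from M0
  M0 proposes to W1; she accepts
Step 2: Final matching: W0-M1, W1-M0, W2-M2
Step 3: 0-indexed ranks (man's rank of his match, then woman's): 0 + 0 + 1 + 2 + 1 + 1
Step 4: Total rank sum = 5

5


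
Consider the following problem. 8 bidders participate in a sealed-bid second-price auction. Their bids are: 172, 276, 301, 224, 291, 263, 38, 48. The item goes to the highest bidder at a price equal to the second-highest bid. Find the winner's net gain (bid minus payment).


Step 1: Sort bids in descending order: 301, 291, 276, 263, 224, 172, 48, 38
Step 2: The winning bid is the highest: 301
Step 3: The payment equals the second-highest bid: 291
Step 4: Surplus = winner's bid - payment = 301 - 291 = 10

10


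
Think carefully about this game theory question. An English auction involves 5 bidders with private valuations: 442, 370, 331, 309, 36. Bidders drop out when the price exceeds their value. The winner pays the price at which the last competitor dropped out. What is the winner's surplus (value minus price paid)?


Step 1: Identify the highest value: 442
Step 2: Identify the second-highest value: 370
Step 3: The final price = second-highest value = 370
Step 4: Surplus = 442 - 370 = 72

72


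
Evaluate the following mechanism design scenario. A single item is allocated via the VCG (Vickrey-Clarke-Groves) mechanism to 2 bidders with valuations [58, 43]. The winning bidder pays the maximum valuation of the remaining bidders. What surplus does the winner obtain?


Step 1: The winner is the agent with the highest value: agent 0 with value 58
Step 2: Values of other agents: [43]
Step 3: VCG payment = max of others' values = 43
Step 4: Surplus = 58 - 43 = 15

15


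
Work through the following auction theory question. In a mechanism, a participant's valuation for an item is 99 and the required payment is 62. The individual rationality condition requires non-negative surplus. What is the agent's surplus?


Step 1: Surplus = value - payment = 99 - 62 = 37
Step 2: IR is satisfied (surplus >= 0)

37


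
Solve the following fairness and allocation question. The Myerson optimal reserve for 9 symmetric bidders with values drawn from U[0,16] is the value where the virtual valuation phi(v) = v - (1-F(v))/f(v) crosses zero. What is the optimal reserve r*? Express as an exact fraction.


Step 1: For U[0,16], F(v) = v/16 and f(v) = 1/16
Step 2: phi(v) = v - (1 - v/16)/(1/16) = v - (16 - v) = 2v - 16
Step 3: Set phi(r*) = 0: 2r* - 16 = 0
Step 4: r* = 16/2 = 8 (the number of bidders n = 9 does not enter)

8


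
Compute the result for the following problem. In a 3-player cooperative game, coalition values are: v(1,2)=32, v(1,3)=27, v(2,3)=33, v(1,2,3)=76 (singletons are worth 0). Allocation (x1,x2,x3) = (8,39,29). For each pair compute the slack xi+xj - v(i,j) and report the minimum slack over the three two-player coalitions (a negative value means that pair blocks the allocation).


Step 1: Slack for coalition (1,2): x1+x2 - v12 = 47 - 32 = 15
Step 2: Slack for coalition (1,3): x1+x3 - v13 = 37 - 27 = 10
Step 3: Slack for coalition (2,3): x2+x3 - v23 = 68 - 33 = 35
Step 4: Minimum slack = min(15, 10, 35) = 10, attained by (1,3); no pair can gain by deviating, so the allocation is in the core

10


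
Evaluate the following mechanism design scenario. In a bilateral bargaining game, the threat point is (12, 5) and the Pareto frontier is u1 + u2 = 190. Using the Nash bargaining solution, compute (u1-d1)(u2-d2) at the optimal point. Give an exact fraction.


Step 1: The Nash solution splits surplus symmetrically above the disagreement point
Step 2: u1 = (total + d1 - d2)/2 = (190 + 12 - 5)/2 = 197/2
Step 3: u2 = (total - d1 + d2)/2 = (190 - 12 + 5)/2 = 183/2
Step 4: Nash product = (197/2 - 12) * (183/2 - 5)
Step 5: = 173/2 * 173/2 = 29929/4

29929/4


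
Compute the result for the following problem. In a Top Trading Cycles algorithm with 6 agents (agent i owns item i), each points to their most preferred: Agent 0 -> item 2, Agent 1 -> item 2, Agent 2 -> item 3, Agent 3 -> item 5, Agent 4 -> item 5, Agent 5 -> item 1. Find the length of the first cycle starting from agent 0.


Step 1: Trace the pointer graph from agent 0: 0 -> 2 -> 3 -> 5 -> 1 -> 2
Step 2: A cycle is detected when we revisit agent 2
Step 3: The cycle is: 2 -> 3 -> 5 -> 1 -> 2
Step 4: Cycle length = 4

4


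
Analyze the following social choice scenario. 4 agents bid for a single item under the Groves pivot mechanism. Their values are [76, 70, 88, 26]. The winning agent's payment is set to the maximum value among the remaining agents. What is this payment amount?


Step 1: The efficient winner is agent 2 with value 88
Step 2: Other agents' values: [76, 70, 26]
Step 3: Pivot payment = max(others) = 76
Step 4: The winner pays 76

76


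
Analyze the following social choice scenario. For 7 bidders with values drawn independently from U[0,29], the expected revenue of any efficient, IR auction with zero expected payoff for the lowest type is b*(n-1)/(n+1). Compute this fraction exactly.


Step 1: By Revenue Equivalence, expected revenue = b*(n-1)/(n+1)
Step 2: Substituting n = 7, b = 29
Step 3: Revenue = 29*(7-1)/(7+1) = 29*6/8
Step 4: Revenue = 174/8 = 87/4

87/4


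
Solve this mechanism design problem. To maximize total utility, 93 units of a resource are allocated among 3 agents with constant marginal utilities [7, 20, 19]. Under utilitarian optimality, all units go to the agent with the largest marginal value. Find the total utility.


Step 1: The marginal utilities are [7, 20, 19]
Step 2: The highest marginal utility is 20
Step 3: All 93 units go to that agent
Step 4: Total utility = 20 * 93 = 1860

1860


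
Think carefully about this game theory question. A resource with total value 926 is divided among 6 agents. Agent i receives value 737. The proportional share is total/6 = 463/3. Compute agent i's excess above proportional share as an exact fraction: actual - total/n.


Step 1: Proportional share = 926/6 = 463/3
Step 2: Agent's actual allocation = 737
Step 3: Excess = 737 - 463/3 = 1748/3

1748/3


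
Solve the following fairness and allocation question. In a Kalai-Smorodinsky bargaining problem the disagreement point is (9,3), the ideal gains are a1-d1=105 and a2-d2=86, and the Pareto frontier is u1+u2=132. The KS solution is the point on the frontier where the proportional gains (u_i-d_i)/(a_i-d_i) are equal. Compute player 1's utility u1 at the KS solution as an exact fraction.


Step 1: At the KS point, (u1-d1)/r1 = (u2-d2)/r2 = t and u1+u2 = 132
Step 2: u1 = d1 + r1*t and u2 = d2 + r2*t, so (d1 + r1*t) + (d2 + r2*t) = 132
Step 3: t = (132 - 9 - 3)/(105 + 86) = 120/191
Step 4: u1 = d1 + r1*t = 9 + 105 * 120/191 = 14319/191
Step 5: (Check: u2 = d2 + r2*t = 10893/191; u1+u2 = 14319/191 + 10893/191 = 132, on the frontier.)

14319/191


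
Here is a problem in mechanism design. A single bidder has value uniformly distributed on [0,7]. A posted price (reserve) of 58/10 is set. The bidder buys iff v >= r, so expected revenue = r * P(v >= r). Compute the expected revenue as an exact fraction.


Step 1: Posted price r = 29/5, value support [0,7]
Step 2: P(v >= r) = (7 - 29/5)/7 = 6/35
Step 3: Expected revenue = r * P(v >= r) = 29/5 * 6/35
Step 4: Revenue = 174/175

174/175


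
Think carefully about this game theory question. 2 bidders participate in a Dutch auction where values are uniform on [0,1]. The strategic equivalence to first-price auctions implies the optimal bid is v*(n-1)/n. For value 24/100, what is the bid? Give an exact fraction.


Step 1: Dutch auctions are strategically equivalent to first-price auctions
Step 2: The equilibrium bid is b(v) = v*(n-1)/n
Step 3: b = 6/25 * 1/2
Step 4: b = 3/25

3/25


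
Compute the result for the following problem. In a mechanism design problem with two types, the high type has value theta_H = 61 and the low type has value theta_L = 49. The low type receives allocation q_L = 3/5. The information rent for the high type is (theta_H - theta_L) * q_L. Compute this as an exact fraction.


Step 1: theta_H - theta_L = 61 - 49 = 12
Step 2: Information rent = (theta_H - theta_L) * q_L
Step 3: = 12 * 3/5
Step 4: = 36/5

36/5


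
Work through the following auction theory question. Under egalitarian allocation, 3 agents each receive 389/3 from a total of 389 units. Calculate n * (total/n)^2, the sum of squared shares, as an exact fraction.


Step 1: Each agent's share = 389/3
Step 2: Square of each share = (389/3)^2 = 151321/9
Step 3: Sum of squares = 3 * 151321/9 = 151321/3

151321/3


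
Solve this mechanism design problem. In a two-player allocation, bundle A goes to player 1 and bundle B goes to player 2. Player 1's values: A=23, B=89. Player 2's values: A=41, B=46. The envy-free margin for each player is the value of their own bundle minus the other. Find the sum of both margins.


Step 1: Player 1's margin = v1(A) - v1(B) = 23 - 89 = -66
Step 2: Player 2's margin = v2(B) - v2(A) = 46 - 41 = 5
Step 3: Total margin = -66 + 5 = -61

-61


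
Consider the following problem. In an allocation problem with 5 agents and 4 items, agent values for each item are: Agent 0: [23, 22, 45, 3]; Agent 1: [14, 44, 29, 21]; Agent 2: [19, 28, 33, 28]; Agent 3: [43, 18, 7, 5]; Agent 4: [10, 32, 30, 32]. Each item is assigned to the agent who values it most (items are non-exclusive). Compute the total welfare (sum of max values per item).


Step 1: For each item, find the maximum value among all agents.
Step 2: Item 0 -> Agent 3 (value 43)
Step 3: Item 1 -> Agent 1 (value 44)
Step 4: Item 2 -> Agent 0 (value 45)
Step 5: Item 3 -> Agent 4 (value 32)
Step 6: Total welfare = 43 + 44 + 45 + 32 = 164

164


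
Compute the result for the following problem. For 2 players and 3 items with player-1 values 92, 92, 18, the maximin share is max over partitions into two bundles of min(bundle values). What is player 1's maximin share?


Step 1: Item values = 92, 92, 18
Step 2: Enumerate all 2-bundle partitions and take the smaller bundle:
  Partition 1: {92} vs {92,18} -> bundles 92, 110; min = 92
  Partition 2: {92} vs {92,18} -> bundles 92, 110; min = 92
  Partition 3: {18} vs {92,92} -> bundles 18, 184; min = 18
Step 3: MMS = max(92, 92, 18) = 92

92


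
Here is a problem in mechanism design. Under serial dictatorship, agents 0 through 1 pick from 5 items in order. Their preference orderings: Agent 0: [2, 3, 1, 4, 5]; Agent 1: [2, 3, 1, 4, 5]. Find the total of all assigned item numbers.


Step 1: Agent 0 picks item 2
Step 2: Agent 1 picks item 3
Step 3: Sum = 2 + 3 = 5

5


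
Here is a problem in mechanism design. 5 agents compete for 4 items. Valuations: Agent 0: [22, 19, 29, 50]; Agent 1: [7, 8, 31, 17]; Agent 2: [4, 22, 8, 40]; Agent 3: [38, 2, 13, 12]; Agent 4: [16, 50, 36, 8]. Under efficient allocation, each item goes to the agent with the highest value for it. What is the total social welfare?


Step 1: For each item, find the maximum value among all agents.
Step 2: Item 0 -> Agent 3 (value 38)
Step 3: Item 1 -> Agent 4 (value 50)
Step 4: Item 2 -> Agent 4 (value 36)
Step 5: Item 3 -> Agent 0 (value 50)
Step 6: Total welfare = 38 + 50 + 36 + 50 = 174

174


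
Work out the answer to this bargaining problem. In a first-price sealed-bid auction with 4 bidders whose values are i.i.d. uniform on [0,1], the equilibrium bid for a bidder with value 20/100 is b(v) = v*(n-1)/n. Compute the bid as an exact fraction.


Step 1: The symmetric BNE bidding function is b(v) = v * (n-1) / n
Step 2: Substitute v = 1/5 and n = 4
Step 3: b = 1/5 * 3/4
Step 4: b = 3/20

3/20


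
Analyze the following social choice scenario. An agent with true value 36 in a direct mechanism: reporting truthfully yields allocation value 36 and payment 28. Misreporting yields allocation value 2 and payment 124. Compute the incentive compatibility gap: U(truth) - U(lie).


Step 1: U(truth) = value - payment = 36 - 28 = 8
Step 2: U(lie) = allocation - payment = 2 - 124 = -122
Step 3: IC gap = 8 - (-122) = 130

130


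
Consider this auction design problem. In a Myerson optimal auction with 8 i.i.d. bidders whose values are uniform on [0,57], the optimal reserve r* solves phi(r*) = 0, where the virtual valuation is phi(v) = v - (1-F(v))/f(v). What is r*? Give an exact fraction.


Step 1: For U[0,57], F(v) = v/57 and f(v) = 1/57
Step 2: phi(v) = v - (1 - v/57)/(1/57) = v - (57 - v) = 2v - 57
Step 3: Set phi(r*) = 0: 2r* - 57 = 0
Step 4: r* = 57/2 (the number of bidders n = 8 does not enter)

57/2


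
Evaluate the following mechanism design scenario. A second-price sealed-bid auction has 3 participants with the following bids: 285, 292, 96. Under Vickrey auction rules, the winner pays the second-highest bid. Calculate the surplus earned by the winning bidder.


Step 1: Sort bids in descending order: 292, 285, 96
Step 2: The winning bid is the highest: 292
Step 3: The payment equals the second-highest bid: 285
Step 4: Surplus = winner's bid - payment = 292 - 285 = 7

7


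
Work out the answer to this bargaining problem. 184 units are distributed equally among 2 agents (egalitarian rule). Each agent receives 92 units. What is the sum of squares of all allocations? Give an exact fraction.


Step 1: Each agent's share = 184/2 = 92
Step 2: Square of each share = (92)^2 = 8464
Step 3: Sum of squares = 2 * 8464 = 16928

16928


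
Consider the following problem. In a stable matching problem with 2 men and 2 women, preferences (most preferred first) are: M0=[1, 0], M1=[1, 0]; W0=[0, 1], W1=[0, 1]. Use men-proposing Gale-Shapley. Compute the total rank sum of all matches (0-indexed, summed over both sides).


Step 1: Run Gale-Shapley (men propose, women hold best offer):
  M0 proposes to W1; she accepts
  M1 proposes to W1; rejected
  M1 proposes to W0; she accepts
Step 2: Final matching: W0-M1, W1-M0
Step 3: 0-indexed ranks (man's rank of his match, then woman's): 1 + 1 + 0 + 0
Step 4: Total rank sum = 2

2


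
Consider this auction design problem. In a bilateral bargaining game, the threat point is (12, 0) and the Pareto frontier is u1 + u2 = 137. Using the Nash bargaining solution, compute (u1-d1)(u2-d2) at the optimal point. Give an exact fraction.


Step 1: The Nash solution splits surplus symmetrically above the disagreement point
Step 2: u1 = (total + d1 - d2)/2 = (137 + 12 - 0)/2 = 149/2
Step 3: u2 = (total - d1 + d2)/2 = (137 - 12 + 0)/2 = 125/2
Step 4: Nash product = (149/2 - 12) * (125/2 - 0)
Step 5: = 125/2 * 125/2 = 15625/4

15625/4


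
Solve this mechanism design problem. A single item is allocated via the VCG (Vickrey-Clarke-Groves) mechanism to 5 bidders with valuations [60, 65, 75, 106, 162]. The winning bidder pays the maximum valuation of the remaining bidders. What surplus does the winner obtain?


Step 1: The winner is the agent with the highest value: agent 4 with value 162
Step 2: Values of other agents: [60, 65, 75, 106]
Step 3: VCG payment = max of others' values = 106
Step 4: Surplus = 162 - 106 = 56

56


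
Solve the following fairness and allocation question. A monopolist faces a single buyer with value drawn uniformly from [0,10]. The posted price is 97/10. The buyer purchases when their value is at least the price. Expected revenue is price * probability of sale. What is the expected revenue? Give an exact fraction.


Step 1: Posted price r = 97/10, value support [0,10]
Step 2: P(v >= r) = (10 - 97/10)/10 = 3/100
Step 3: Expected revenue = r * P(v >= r) = 97/10 * 3/100
Step 4: Revenue = 291/1000

291/1000


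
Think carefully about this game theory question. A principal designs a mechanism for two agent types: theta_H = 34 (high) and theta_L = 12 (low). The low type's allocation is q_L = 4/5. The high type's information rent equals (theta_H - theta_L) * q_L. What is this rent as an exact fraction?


Step 1: theta_H - theta_L = 34 - 12 = 22
Step 2: Information rent = (theta_H - theta_L) * q_L
Step 3: = 22 * 4/5
Step 4: = 88/5

88/5


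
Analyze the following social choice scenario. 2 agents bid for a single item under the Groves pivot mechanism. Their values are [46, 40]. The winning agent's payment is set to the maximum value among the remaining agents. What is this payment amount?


Step 1: The efficient winner is agent 0 with value 46
Step 2: Other agents' values: [40]
Step 3: Pivot payment = max(others) = 40
Step 4: The winner pays 40

40


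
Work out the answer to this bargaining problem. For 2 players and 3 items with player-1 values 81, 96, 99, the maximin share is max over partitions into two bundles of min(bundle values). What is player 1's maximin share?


Step 1: Item values = 81, 96, 99
Step 2: Enumerate all 2-bundle partitions and take the smaller bundle:
  Partition 1: {81} vs {96,99} -> bundles 81, 195; min = 81
  Partition 2: {96} vs {81,99} -> bundles 96, 180; min = 96
  Partition 3: {99} vs {81,96} -> bundles 99, 177; min = 99
Step 3: MMS = max(81, 96, 99) = 99

99


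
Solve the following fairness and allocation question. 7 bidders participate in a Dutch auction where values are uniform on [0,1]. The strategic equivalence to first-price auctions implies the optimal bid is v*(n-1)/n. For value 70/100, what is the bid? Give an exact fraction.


Step 1: Dutch auctions are strategically equivalent to first-price auctions
Step 2: The equilibrium bid is b(v) = v*(n-1)/n
Step 3: b = 7/10 * 6/7
Step 4: b = 3/5

3/5


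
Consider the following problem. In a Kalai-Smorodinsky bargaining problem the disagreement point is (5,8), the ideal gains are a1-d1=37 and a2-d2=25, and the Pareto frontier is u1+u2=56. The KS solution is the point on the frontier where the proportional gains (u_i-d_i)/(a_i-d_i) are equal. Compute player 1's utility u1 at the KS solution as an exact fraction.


Step 1: At the KS point, (u1-d1)/r1 = (u2-d2)/r2 = t and u1+u2 = 56
Step 2: u1 = d1 + r1*t and u2 = d2 + r2*t, so (d1 + r1*t) + (d2 + r2*t) = 56
Step 3: t = (56 - 5 - 8)/(37 + 25) = 43/62
Step 4: u1 = d1 + r1*t = 5 + 37 * 43/62 = 1901/62
Step 5: (Check: u2 = d2 + r2*t = 1571/62; u1+u2 = 1901/62 + 1571/62 = 56, on the frontier.)

1901/62
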